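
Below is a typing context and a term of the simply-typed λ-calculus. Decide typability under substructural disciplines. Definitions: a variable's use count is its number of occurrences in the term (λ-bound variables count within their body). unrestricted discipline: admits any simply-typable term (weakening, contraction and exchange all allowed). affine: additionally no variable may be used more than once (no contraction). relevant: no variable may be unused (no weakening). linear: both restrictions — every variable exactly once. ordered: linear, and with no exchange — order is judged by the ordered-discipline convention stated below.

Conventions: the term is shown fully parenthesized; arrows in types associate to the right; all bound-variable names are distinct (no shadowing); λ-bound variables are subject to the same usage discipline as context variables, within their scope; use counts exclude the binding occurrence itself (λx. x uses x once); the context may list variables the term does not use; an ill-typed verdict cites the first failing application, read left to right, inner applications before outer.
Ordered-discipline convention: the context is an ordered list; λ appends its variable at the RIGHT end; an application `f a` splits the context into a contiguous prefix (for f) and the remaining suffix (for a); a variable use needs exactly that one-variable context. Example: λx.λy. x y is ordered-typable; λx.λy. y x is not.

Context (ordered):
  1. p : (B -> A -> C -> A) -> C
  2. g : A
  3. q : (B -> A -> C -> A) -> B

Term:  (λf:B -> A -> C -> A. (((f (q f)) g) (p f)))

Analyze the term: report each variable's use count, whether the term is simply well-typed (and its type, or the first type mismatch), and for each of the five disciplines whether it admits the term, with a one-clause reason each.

use counts: p=1, g=1, q=1, f (λ-bound)=3
order of uses: f, q, f, g, p, f
typing: well-typed at (B -> A -> C -> A) -> A
ordered: ✗ — uses contraction: f ×3
linear: ✗ — uses contraction: f ×3
affine: ✗ — uses contraction: f ×3
relevant: ✓ — every one of p, g, q, f appears
unrestricted: ✓ — type-checks ((B -> A -> C -> A) -> A) and nothing is barred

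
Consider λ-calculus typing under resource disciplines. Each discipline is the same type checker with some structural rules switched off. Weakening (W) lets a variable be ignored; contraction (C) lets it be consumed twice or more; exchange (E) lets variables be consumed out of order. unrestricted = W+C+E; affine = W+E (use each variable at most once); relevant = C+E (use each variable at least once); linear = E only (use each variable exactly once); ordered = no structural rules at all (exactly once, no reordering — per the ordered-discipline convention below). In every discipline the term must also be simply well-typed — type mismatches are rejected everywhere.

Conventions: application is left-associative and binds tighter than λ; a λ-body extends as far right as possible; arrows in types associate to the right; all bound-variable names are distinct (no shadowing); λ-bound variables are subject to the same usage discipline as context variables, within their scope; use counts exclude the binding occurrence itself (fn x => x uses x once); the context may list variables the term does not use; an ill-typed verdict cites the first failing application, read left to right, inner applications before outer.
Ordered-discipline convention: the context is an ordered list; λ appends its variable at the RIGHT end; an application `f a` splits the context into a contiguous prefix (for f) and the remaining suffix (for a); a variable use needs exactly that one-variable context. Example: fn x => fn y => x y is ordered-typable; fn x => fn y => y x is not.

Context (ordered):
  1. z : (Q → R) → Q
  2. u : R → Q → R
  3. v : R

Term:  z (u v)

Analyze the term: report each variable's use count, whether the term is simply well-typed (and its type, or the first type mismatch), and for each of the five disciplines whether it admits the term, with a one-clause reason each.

counts: z=1; u=1; v=1
left-to-right use order: z, u, v
typing: well-typed at Q
ordered: ✓ — single-use (z, u, v), ordered derivation ok
linear: ✓ — single use per variable (z, u, v)
affine: ✓ — no duplicate uses among z, u, v
relevant: ✓ — at least one use each (z, u, v)
unrestricted: ✓ — well-typed at Q; no restrictions here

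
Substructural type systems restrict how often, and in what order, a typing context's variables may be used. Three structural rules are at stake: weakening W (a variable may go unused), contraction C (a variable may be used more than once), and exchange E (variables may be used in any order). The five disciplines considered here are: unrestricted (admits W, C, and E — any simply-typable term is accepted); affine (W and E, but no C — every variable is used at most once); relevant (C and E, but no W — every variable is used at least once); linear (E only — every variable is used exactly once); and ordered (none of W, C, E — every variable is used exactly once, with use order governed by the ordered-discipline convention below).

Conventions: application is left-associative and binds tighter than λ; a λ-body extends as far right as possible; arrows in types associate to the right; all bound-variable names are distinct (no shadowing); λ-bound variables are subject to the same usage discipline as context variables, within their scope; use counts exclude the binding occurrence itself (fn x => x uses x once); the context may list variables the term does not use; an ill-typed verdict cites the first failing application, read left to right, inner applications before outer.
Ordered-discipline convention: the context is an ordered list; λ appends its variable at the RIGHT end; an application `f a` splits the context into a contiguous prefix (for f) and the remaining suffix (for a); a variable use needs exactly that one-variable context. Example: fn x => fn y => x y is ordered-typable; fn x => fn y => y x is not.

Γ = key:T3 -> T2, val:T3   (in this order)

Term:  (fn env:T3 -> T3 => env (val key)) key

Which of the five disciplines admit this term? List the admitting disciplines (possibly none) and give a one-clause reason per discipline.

admitted in: none
usage: key=2, val=1, env [bound]=1
uses in reading order: env, val, key, key
typing: ill-typed: applying a non-function (T3)
ordered ✗ (the type mismatch rejects it)
linear ✗ (not simply typable)
affine ✗ (fails simple typing)
relevant ✗ (a type mismatch blocks all five)
unrestricted ✗ (the type mismatch rejects it)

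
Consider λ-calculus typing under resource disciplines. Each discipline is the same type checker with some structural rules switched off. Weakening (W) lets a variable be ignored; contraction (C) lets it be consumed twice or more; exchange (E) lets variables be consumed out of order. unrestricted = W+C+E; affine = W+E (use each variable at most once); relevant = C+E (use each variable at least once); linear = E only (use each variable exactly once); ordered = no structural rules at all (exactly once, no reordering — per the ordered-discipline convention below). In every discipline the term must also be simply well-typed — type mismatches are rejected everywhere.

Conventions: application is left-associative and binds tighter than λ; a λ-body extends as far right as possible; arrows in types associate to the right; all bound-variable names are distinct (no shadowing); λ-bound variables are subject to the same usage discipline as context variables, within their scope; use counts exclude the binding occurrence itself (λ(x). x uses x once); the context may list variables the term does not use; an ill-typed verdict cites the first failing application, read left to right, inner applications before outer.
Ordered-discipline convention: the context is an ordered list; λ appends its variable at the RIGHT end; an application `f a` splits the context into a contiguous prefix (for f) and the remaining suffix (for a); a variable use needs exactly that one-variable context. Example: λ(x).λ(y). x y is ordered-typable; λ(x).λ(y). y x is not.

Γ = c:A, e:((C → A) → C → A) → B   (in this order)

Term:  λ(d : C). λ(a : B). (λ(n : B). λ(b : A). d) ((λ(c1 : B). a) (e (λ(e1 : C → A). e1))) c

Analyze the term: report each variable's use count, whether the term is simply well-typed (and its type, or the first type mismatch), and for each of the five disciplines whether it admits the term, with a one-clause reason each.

use counts: c: 1; e: 1; d (λ-bound): 1; a (λ-bound): 1; n (λ-bound): 0; b (λ-bound): 0; c1 (λ-bound): 0; e1 (λ-bound): 1
left-to-right use order: d, a, e, e1, c
typing: well-typed at C → B → C
ordered: ✗ — n, b, c1 never used (weakening)
linear: ✗ — n, b, c1 never used (weakening)
affine: ✓ — no duplicate uses among c, e, d, a, n, b, c1, e1
relevant: ✗ — n, b, c1 never used (weakening)
unrestricted: ✓ — well-typed at C → B → C; no restrictions here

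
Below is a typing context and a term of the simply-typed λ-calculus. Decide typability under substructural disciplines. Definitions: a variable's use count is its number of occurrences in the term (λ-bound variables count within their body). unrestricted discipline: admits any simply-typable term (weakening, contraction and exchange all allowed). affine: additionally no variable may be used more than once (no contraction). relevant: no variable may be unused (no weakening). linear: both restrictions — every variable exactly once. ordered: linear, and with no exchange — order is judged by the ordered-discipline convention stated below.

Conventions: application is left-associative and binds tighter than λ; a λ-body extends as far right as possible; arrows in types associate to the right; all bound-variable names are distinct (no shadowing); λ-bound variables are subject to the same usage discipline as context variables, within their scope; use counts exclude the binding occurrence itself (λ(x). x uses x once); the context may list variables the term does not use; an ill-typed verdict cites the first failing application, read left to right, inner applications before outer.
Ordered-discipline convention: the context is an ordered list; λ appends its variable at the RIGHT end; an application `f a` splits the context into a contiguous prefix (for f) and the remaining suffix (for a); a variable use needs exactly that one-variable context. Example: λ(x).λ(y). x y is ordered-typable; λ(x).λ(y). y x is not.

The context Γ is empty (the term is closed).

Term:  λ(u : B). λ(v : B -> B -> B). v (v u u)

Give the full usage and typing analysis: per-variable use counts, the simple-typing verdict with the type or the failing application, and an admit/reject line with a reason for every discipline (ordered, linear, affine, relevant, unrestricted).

variable uses: u (bound): 2, v (bound): 2
left-to-right use order: v, v, u, u
typing: well-typed — term : B -> (B -> B -> B) -> B -> B
ordered: ✗, repeated use of u ×2, v ×2
linear: ✗, repeated use of u ×2, v ×2
affine: ✗, repeated use of u ×2, v ×2
relevant: ✓, u, v: all used, weakening unneeded
unrestricted: ✓, simply typable at B -> (B -> B -> B) -> B -> B; W, C, E all held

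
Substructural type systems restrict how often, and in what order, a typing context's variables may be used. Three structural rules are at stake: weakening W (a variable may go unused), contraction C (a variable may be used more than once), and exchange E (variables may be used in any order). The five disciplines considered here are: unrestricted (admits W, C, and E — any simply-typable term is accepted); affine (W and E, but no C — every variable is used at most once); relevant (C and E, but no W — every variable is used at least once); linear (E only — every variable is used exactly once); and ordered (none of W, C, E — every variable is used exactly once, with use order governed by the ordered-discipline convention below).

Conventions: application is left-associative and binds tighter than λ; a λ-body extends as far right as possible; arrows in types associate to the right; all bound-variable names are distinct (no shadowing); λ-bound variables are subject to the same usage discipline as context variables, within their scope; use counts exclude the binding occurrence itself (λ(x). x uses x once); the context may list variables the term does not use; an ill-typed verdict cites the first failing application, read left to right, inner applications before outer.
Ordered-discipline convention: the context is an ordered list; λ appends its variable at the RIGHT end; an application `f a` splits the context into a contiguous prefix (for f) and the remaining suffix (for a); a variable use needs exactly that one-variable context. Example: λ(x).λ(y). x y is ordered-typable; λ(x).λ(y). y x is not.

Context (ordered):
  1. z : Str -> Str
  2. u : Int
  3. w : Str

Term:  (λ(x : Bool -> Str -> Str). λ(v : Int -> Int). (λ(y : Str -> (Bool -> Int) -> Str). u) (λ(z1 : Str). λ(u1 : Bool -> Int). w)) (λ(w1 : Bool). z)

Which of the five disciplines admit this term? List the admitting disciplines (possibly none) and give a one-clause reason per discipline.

accepted by: affine, unrestricted
variable uses: z: 1, u: 1, w: 1, x (bound): 0, v (bound): 0, y (bound): 0, z1 (bound): 0, u1 (bound): 0, w1 (bound): 0
order of uses: u, w, z
typing: the term checks, with type (Int -> Int) -> Int
ordered: ✗ — x, v, y, z1, u1, w1 left unused
linear: ✗ — x, v, y, z1, u1, w1 left unused
affine: ✓ — z, u, w, x, v, y, z1, u1, w1: no repeats, contraction unneeded
relevant: ✗ — x, v, y, z1, u1, w1 left unused
unrestricted: ✓ — type-checks ((Int -> Int) -> Int) and nothing is barred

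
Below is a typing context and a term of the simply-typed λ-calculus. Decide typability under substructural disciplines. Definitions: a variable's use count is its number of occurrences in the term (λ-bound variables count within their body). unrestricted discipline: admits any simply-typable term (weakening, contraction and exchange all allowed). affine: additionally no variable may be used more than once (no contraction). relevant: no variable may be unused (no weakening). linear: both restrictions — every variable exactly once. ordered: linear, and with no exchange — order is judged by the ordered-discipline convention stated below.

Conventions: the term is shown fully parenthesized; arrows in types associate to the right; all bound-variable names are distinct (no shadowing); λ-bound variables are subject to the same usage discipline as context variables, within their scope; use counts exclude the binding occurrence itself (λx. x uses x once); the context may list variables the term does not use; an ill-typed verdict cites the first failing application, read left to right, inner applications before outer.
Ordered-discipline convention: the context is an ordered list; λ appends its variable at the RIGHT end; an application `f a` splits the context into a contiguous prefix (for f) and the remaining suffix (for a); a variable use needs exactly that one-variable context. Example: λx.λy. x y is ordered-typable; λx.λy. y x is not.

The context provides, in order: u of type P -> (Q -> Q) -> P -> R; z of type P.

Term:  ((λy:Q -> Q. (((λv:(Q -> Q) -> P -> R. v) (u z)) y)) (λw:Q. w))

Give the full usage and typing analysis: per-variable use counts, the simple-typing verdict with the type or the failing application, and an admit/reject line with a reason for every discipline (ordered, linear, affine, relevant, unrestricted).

counts: u: 1×; z: 1×; y (λ-bound): 1×; v (λ-bound): 1×; w (λ-bound): 1×
order of uses: v, u, z, y, w
typing: the term checks, with type P -> R
ordered ✓ (u, z, y, v, w once each; derivable with no W/C/E)
linear ✓ (single use per variable (u, z, y, v, w))
affine ✓ (u, z, y, v, w: no repeats, contraction unneeded)
relevant ✓ (every one of u, z, y, v, w appears)
unrestricted ✓ (well-typed at P -> R; no restrictions here)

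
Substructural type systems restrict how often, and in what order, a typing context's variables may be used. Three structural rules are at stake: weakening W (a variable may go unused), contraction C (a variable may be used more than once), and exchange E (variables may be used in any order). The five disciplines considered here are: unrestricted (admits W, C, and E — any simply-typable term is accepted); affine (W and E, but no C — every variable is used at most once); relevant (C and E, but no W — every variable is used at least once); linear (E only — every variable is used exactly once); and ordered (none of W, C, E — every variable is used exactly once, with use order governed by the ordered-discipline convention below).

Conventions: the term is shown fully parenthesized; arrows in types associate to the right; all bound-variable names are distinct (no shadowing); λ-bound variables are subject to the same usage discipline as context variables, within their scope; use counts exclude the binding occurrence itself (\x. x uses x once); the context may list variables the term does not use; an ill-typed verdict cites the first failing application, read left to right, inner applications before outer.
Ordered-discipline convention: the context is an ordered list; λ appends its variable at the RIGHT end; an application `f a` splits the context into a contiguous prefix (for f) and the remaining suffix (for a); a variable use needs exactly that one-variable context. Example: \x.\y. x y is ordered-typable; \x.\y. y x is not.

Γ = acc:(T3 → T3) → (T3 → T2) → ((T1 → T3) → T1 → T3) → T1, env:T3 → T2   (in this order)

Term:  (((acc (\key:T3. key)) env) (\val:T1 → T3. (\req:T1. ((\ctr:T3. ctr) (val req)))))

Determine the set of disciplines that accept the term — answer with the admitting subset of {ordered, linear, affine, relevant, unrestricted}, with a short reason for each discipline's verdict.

admitted in: ordered, linear, affine, relevant, unrestricted
usage: acc: 1×, env: 1×, key [bound]: 1×, val [bound]: 1×, req [bound]: 1×, ctr [bound]: 1×
order of uses: acc, key, env, ctr, val, req
typing: well-typed — term : T1
ordered: ✓ — acc, env, key, val, req, ctr: once each, no exchange needed
linear: ✓ — exactly-once usage across acc, env, key, val, req, ctr
affine: ✓ — acc, env, key, val, req, ctr: no repeats, contraction unneeded
relevant: ✓ — at least one use each (acc, env, key, val, req, ctr)
unrestricted: ✓ — type-checks (T1) and nothing is barred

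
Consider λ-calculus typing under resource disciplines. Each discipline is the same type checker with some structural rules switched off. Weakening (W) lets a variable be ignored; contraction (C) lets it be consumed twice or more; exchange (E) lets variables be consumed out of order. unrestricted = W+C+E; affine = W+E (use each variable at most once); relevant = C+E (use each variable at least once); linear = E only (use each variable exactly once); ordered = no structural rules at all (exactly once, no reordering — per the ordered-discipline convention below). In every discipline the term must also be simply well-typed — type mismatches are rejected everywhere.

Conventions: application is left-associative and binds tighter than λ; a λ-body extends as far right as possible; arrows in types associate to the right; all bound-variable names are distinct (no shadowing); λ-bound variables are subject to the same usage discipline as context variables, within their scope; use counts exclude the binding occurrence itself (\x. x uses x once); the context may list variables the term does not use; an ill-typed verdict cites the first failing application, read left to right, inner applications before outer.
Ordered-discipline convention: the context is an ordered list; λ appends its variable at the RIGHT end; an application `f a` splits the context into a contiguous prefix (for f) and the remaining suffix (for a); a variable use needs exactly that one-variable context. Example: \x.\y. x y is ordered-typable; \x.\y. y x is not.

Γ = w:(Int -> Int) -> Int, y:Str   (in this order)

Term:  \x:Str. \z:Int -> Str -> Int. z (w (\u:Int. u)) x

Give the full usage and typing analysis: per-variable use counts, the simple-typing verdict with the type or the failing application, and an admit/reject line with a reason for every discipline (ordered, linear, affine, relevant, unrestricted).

usage: w: 1; y: 0; x (λ-bound): 1; z (λ-bound): 1; u (λ-bound): 1
uses in reading order: z, w, u, x
typing: well-typed — term : Str -> (Int -> Str -> Int) -> Int
ordered: ✗, unused: y — weakening required
linear: ✗, unused: y — weakening required
affine: ✓, at most one use each (w, y, x, z, u)
relevant: ✗, unused: y — weakening required
unrestricted: ✓, simply typable at Str -> (Int -> Str -> Int) -> Int; W, C, E all held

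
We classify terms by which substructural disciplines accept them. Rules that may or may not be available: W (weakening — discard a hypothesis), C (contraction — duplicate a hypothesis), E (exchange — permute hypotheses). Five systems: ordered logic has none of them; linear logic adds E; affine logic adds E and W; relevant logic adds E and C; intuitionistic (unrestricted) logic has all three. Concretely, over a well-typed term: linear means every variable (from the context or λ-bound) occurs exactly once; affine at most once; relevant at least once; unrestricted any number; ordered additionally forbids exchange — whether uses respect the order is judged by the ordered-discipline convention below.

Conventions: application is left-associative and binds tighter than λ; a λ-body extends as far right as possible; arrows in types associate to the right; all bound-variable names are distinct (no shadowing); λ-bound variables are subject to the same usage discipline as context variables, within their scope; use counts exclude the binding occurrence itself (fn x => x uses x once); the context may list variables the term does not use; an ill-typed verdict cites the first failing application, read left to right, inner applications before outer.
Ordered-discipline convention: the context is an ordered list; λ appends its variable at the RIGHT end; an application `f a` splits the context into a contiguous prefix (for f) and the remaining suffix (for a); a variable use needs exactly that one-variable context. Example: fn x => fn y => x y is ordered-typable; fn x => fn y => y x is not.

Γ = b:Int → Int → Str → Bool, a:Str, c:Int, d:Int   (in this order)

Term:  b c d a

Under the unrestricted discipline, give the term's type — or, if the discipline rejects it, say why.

term : Bool
counts: b: 1×; a: 1×; c: 1×; d: 1×
uses in reading order: b, c, d, a
typing: ✓ — Bool
across the five disciplines: ordered ✗ | linear ✓ | affine ✓ | relevant ✓ | unrestricted ✓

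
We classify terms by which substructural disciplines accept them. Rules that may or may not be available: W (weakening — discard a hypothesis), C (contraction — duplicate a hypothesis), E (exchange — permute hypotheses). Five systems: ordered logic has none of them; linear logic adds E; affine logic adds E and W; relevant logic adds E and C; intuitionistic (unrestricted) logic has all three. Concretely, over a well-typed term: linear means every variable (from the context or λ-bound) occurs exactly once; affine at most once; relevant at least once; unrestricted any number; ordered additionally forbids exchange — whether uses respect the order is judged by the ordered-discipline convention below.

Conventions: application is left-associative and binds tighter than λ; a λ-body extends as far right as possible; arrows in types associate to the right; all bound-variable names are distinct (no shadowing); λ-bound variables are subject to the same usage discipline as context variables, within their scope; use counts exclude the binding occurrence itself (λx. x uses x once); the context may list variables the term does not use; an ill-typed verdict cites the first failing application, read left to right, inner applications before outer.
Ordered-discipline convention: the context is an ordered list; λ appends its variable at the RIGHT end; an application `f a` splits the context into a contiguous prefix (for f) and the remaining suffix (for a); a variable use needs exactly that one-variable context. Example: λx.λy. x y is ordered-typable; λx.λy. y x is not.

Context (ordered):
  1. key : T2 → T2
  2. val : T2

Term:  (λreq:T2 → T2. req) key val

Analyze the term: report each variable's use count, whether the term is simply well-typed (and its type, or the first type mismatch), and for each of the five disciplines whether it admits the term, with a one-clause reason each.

variable uses: key ×1, val ×1, req (λ-bound) ×1
use order (left to right): req, key, val
typing: ✓ — T2
ordered ✓ (key, val, req once each; derivable with no W/C/E)
linear ✓ (key, val, req: one use apiece)
affine ✓ (none of key, val, req used more than once)
relevant ✓ (at least one use each (key, val, req))
unrestricted ✓ (typability at T2 is all that's needed)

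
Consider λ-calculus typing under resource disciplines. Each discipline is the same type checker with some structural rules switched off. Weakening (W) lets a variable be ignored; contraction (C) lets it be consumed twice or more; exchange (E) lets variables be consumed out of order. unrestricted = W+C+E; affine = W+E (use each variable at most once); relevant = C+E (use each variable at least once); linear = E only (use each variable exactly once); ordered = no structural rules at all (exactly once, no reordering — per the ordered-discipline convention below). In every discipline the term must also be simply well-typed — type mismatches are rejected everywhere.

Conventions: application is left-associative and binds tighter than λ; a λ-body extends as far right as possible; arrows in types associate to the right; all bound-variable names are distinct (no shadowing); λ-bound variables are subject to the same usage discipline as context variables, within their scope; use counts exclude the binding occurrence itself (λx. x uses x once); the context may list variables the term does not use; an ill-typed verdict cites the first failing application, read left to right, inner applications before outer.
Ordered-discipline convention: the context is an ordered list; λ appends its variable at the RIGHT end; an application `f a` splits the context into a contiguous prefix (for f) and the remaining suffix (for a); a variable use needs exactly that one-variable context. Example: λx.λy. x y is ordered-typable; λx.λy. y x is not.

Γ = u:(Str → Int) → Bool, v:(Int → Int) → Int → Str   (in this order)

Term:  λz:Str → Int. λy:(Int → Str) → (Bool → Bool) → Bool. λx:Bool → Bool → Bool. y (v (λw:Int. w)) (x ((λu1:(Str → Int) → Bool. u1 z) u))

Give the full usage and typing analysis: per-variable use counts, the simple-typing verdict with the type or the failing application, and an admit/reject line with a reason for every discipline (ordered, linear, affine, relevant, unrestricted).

counts: u=1; v=1; z (bound)=1; y (bound)=1; x (bound)=1; w (bound)=1; u1 (bound)=1
uses in reading order: y, v, w, x, u1, z, u
typing: well-typed at (Str → Int) → ((Int → Str) → (Bool → Bool) → Bool) → (Bool → Bool → Bool) → Bool
ordered: ✗, no contiguous prefix/suffix split fits y, v, w, x, u1, z, u
linear: ✓, exactly-once usage across u, v, z, y, x, w, u1
affine: ✓, no duplicate uses among u, v, z, y, x, w, u1
relevant: ✓, u, v, z, y, x, w, u1: all used, weakening unneeded
unrestricted: ✓, typability at (Str → Int) → ((Int → Str) → (Bool → Bool) → Bool) → (Bool → Bool → Bool) → Bool is all that's needed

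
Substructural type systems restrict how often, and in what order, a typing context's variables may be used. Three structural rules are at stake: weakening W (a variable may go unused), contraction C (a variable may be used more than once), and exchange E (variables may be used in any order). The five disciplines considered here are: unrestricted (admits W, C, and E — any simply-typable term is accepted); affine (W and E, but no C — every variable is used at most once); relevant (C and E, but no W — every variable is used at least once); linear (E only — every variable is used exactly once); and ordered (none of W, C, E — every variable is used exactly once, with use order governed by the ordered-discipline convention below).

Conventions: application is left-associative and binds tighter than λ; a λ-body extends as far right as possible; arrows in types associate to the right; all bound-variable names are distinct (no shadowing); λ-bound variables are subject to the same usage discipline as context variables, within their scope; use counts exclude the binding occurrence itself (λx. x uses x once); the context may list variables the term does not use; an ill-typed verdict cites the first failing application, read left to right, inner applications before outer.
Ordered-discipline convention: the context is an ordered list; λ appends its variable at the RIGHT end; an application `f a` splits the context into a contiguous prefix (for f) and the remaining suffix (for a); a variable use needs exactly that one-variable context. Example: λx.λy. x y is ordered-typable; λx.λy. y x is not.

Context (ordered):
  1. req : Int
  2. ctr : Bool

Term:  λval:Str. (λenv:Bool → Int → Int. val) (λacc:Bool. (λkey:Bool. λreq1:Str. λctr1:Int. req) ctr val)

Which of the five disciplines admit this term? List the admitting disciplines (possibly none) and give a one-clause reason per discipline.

admitted by: unrestricted
counts: req ×1; ctr ×1; val (bound) ×2; env (bound) ×0; acc (bound) ×0; key (bound) ×0; req1 (bound) ×0; ctr1 (bound) ×0
order of uses: val, req, ctr, val
typing: well-typed — term : Str → Str
ordered ✗ (needs contraction — val ×2; needs weakening: env, acc, key, req1, ctr1 unused)
linear ✗ (needs contraction — val ×2; needs weakening: env, acc, key, req1, ctr1 unused)
affine ✗ (needs contraction — val ×2)
relevant ✗ (needs weakening: env, acc, key, req1, ctr1 unused)
unrestricted ✓ (well-typed at Str → Str; no restrictions here)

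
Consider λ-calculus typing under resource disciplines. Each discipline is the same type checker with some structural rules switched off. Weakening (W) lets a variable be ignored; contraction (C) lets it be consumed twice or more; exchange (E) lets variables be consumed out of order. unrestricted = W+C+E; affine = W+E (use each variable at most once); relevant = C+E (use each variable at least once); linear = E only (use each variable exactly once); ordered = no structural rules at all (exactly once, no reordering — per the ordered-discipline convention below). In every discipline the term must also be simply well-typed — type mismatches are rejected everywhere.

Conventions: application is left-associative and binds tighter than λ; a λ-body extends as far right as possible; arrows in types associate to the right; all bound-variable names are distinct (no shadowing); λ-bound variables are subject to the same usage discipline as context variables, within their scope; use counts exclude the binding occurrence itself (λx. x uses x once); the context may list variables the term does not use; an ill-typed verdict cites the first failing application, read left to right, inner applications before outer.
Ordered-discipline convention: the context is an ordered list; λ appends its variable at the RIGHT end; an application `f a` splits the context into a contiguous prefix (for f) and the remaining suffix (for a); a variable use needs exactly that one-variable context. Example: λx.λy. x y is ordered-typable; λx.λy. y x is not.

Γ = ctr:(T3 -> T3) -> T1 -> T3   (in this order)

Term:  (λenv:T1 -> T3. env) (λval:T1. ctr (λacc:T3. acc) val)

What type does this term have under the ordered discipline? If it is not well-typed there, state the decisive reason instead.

term : T1 -> T3
variable uses: ctr=1, env [bound]=1, val [bound]=1, acc [bound]=1
uses in reading order: env, ctr, acc, val
typing: the term checks, with type T1 -> T3
all disciplines: ordered ✓; linear ✓; affine ✓; relevant ✓; unrestricted ✓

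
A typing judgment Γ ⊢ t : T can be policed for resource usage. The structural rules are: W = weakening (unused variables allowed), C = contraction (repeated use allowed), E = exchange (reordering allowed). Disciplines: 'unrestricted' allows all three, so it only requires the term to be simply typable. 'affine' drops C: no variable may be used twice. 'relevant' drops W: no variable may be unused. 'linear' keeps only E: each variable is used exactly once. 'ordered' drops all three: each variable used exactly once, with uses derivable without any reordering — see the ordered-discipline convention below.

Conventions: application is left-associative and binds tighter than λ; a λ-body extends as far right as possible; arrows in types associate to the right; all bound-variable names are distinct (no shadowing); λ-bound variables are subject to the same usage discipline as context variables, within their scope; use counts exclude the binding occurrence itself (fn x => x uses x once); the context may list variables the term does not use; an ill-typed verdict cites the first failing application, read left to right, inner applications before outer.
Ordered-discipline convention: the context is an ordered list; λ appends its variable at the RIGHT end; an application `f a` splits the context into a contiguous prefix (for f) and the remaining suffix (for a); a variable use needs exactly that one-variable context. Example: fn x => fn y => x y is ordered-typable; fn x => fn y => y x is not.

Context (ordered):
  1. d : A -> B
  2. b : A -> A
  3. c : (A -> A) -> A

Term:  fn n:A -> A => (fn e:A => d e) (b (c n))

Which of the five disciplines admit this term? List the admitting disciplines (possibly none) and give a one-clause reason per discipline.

admitting disciplines: ordered, linear, affine, relevant, unrestricted
variable uses: d: 1, b: 1, c: 1, n (bound): 1, e (bound): 1
order of uses: d, e, b, c, n
typing: the term checks, with type (A -> A) -> B
ordered: ✓, d, b, c, n, e once each; derivable with no W/C/E
linear: ✓, d, b, c, n, e: one use apiece
affine: ✓, at most one use each (d, b, c, n, e)
relevant: ✓, d, b, c, n, e: all used, weakening unneeded
unrestricted: ✓, well-typed at (A -> A) -> B; no restrictions here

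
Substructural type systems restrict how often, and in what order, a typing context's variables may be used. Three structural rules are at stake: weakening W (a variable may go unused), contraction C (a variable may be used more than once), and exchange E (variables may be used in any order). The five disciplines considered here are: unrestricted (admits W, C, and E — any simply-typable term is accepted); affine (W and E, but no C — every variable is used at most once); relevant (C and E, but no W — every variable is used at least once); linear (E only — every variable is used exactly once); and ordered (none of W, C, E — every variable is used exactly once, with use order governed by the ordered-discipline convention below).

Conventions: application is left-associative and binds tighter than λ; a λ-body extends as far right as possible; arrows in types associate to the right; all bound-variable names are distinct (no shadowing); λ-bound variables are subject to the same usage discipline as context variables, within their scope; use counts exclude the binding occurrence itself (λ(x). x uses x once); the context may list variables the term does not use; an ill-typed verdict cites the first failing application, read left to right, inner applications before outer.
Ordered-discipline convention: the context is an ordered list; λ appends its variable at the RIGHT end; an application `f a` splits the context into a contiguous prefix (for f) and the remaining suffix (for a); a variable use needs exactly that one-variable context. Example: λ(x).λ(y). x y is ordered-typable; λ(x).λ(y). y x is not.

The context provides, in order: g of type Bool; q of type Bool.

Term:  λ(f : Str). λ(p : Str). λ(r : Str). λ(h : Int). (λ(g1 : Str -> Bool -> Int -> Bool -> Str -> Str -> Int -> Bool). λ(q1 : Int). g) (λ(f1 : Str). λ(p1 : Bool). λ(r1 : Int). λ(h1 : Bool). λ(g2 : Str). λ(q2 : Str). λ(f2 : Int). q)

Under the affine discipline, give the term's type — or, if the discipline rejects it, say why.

term : Str -> Str -> Str -> Int -> Int -> Bool
use counts: g=1, q=1, f [bound]=0, p [bound]=0, r [bound]=0, h [bound]=0, g1 [bound]=0, q1 [bound]=0, f1 [bound]=0, p1 [bound]=0, r1 [bound]=0, h1 [bound]=0, g2 [bound]=0, q2 [bound]=0, f2 [bound]=0
order of uses: g, q
typing: well-typed — term : Str -> Str -> Str -> Int -> Int -> Bool
all disciplines: ordered ✗ | linear ✗ | affine ✓ | relevant ✗ | unrestricted ✓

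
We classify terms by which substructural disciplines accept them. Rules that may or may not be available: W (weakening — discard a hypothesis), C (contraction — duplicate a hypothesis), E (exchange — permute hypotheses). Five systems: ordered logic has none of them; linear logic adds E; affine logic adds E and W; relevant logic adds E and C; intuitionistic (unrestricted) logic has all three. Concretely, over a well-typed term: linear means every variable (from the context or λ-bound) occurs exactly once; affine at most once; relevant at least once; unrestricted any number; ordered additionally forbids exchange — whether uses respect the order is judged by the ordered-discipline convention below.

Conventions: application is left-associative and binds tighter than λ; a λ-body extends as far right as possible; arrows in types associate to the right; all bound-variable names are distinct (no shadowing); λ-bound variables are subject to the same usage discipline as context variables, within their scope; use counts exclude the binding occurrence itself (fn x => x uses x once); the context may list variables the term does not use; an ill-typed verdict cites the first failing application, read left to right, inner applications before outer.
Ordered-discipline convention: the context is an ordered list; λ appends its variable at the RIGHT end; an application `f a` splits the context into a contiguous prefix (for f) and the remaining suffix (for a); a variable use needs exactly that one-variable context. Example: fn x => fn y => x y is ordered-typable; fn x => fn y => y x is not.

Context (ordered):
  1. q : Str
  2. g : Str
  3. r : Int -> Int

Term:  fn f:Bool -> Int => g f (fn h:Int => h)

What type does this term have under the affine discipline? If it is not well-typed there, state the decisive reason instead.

not well-typed under affine — a type mismatch blocks all five
variable uses: q=0, g=1, r=0, f (λ-bound)=1, h (λ-bound)=1
order of uses: g, f, h
typing: ill-typed: applying a non-function (Str)
per-discipline verdicts: ordered ✗ | linear ✗ | affine ✗ | relevant ✗ | unrestricted ✗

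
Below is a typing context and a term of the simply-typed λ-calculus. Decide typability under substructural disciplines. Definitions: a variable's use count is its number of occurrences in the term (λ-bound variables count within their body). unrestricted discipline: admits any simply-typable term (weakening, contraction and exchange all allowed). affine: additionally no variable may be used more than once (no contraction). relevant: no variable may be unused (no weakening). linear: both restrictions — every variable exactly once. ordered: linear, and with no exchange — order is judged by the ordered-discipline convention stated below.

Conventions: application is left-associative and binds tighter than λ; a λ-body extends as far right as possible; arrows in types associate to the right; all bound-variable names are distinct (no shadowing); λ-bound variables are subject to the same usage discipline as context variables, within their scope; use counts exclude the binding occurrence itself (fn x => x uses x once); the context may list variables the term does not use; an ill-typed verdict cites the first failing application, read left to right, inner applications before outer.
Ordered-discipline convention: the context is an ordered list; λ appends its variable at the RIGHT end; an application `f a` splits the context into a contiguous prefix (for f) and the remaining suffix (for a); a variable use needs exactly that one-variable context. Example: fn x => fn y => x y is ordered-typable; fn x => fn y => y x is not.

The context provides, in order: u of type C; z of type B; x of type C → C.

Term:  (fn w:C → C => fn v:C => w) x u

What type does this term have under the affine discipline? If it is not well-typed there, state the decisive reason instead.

term : C → C
counts: u ×1; z ×0; x ×1; w (λ-bound) ×1; v (λ-bound) ×0
uses in reading order: w, x, u
typing: the term checks, with type C → C
all disciplines: ordered ✗ | linear ✗ | affine ✓ | relevant ✗ | unrestricted ✓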